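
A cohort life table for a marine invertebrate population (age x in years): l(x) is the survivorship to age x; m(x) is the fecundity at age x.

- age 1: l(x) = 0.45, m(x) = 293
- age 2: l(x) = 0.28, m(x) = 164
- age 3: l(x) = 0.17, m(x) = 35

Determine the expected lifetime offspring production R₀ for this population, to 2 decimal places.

R₀ = Σ l(x) m(x):
  age 1: 0.45 × 293 = 131.8500
  age 2: 0.28 × 164 = 45.9200
  age 3: 0.17 × 35 = 5.9500
R₀ = 131.8500 + 45.9200 + 5.9500 = 183.7200

183.72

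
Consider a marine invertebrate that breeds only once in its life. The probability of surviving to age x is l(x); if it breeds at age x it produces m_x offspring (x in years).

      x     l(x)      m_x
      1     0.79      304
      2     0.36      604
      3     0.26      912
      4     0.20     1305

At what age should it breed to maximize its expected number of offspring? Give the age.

4

Expected offspring if breeding at age x = l(x) × m_x:
  age 1: 0.79 × 304 = 240.160
  age 2: 0.36 × 604 = 217.440
  age 3: 0.26 × 912 = 237.120
  age 4: 0.20 × 1305 = 261.000
Maximum at age 4 (261.000).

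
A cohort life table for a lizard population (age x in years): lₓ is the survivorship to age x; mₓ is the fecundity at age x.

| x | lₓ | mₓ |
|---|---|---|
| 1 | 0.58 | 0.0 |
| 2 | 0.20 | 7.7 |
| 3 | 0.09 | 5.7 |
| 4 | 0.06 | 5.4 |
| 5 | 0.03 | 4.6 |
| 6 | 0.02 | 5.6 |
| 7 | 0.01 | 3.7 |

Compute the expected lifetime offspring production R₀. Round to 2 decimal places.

R₀ = Σ lₓ mₓ:
  age 1: 0.58 × 0.0 = 0.0000
  age 2: 0.20 × 7.7 = 1.5400
  age 3: 0.09 × 5.7 = 0.5130
  age 4: 0.06 × 5.4 = 0.3240
  age 5: 0.03 × 4.6 = 0.1380
  age 6: 0.02 × 5.6 = 0.1120
  age 7: 0.01 × 3.7 = 0.0370
R₀ = 0.0000 + 1.5400 + 0.5130 + 0.3240 + 0.1380 + 0.1120 + 0.0370 = 2.6640

2.66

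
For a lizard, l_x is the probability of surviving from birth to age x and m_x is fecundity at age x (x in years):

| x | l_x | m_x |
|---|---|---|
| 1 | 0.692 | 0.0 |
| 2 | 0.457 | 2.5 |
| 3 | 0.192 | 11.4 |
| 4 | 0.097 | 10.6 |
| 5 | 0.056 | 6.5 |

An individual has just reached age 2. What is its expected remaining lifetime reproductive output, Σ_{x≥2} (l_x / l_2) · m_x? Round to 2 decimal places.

l_2 = 0.457. Conditional survival from age 2 to x is l_x / l_2.
  x=2: (0.457/0.457) × 2.5 = 2.5000
  x=3: (0.192/0.457) × 11.4 = 4.7895
  x=4: (0.097/0.457) × 10.6 = 2.2499
  x=5: (0.056/0.457) × 6.5 = 0.7965
Sum = 2.5000 + 4.7895 + 2.2499 + 0.7965 = 10.3359

10.34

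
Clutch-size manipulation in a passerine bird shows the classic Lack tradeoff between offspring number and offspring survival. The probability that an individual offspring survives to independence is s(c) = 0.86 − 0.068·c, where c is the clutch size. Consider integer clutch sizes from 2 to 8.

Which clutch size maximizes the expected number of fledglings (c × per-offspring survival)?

Expected fledglings = c × s(c):
  c=2: 2 × 0.724 = 1.448
  c=3: 3 × 0.656 = 1.968
  c=4: 4 × 0.588 = 2.352
  c=5: 5 × 0.520 = 2.600
  c=6: 6 × 0.452 = 2.712
  c=7: 7 × 0.384 = 2.688
  c=8: 8 × 0.316 = 2.528
Maximum at c = 6 (2.712 fledglings).

6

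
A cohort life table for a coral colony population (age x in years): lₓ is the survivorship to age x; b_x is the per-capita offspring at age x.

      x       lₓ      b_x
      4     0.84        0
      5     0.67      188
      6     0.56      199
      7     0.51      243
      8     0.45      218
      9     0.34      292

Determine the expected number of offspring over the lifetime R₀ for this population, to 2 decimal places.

558.71

R₀ = Σ lₓ b_x:
  age 4: 0.84 × 0 = 0.0000
  age 5: 0.67 × 188 = 125.9600
  age 6: 0.56 × 199 = 111.4400
  age 7: 0.51 × 243 = 123.9300
  age 8: 0.45 × 218 = 98.1000
  age 9: 0.34 × 292 = 99.2800
R₀ = 0.0000 + 125.9600 + 111.4400 + 123.9300 + 98.1000 + 99.2800 = 558.7100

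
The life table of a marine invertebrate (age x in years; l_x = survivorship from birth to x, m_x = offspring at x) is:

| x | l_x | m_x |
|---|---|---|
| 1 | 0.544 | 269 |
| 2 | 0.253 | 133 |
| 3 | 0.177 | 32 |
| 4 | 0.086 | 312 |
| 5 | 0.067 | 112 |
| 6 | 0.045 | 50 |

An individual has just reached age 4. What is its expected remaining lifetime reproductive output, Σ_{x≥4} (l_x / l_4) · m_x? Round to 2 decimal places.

l_4 = 0.086. Conditional survival from age 4 to x is l_x / l_4.
  x=4: (0.086/0.086) × 312 = 312.0000
  x=5: (0.067/0.086) × 112 = 87.2558
  x=6: (0.045/0.086) × 50 = 26.1628
Sum = 312.0000 + 87.2558 + 26.1628 = 425.4186

425.42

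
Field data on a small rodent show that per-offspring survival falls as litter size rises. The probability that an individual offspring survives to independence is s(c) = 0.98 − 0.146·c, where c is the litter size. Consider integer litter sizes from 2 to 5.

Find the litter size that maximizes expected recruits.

3

Expected recruits = c × s(c):
  c=2: 2 × 0.688 = 1.376
  c=3: 3 × 0.542 = 1.626
  c=4: 4 × 0.396 = 1.584
  c=5: 5 × 0.250 = 1.250
Maximum at c = 3 (1.626 recruits).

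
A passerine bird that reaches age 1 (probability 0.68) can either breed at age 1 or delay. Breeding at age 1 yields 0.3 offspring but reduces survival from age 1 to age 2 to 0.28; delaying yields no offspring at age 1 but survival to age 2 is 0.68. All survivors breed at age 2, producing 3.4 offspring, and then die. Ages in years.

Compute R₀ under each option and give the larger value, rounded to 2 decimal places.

breed at age 1: R₀ = 0.68 × (0.3 + 0.28 × 3.4) = 0.68 × 1.2520 = 0.8514
delay to age 2: R₀ = 0.68 × (0.68 × 3.4) = 0.68 × 2.3120 = 1.5722
Higher: delay to age 2 (1.5722).

1.57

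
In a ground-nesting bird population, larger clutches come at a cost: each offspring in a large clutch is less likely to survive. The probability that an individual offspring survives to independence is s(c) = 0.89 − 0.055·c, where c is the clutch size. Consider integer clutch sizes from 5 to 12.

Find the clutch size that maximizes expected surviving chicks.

8

Expected surviving chicks = c × s(c):
  c=5: 5 × 0.615 = 3.075
  c=6: 6 × 0.560 = 3.360
  c=7: 7 × 0.505 = 3.535
  c=8: 8 × 0.450 = 3.600
  c=9: 9 × 0.395 = 3.555
  c=10: 10 × 0.340 = 3.400
  c=11: 11 × 0.285 = 3.135
  c=12: 12 × 0.230 = 2.760
Maximum at c = 8 (3.600 surviving chicks).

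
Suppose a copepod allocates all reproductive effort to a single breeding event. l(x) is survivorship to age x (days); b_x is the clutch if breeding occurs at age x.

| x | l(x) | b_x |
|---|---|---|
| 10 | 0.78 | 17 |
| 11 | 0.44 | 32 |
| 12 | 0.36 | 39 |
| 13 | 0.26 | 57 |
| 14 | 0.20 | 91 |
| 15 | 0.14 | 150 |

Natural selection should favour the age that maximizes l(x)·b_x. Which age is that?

15

Expected offspring if breeding at age x = l(x) × b_x:
  age 10: 0.78 × 17 = 13.260
  age 11: 0.44 × 32 = 14.080
  age 12: 0.36 × 39 = 14.040
  age 13: 0.26 × 57 = 14.820
  age 14: 0.20 × 91 = 18.200
  age 15: 0.14 × 150 = 21.000
Maximum at age 15 (21.000).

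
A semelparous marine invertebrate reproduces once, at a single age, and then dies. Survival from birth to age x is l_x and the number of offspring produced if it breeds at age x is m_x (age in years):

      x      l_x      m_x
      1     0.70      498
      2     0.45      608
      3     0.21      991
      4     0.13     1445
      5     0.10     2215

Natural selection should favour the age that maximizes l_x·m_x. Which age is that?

1

Expected offspring if breeding at age x = l_x × m_x:
  age 1: 0.70 × 498 = 348.600
  age 2: 0.45 × 608 = 273.600
  age 3: 0.21 × 991 = 208.110
  age 4: 0.13 × 1445 = 187.850
  age 5: 0.10 × 2215 = 221.500
Maximum at age 1 (348.600).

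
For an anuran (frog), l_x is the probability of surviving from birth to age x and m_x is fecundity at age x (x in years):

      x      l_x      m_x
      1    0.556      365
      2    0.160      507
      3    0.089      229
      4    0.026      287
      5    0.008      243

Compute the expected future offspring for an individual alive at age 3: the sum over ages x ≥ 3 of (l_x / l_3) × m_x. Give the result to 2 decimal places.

l_3 = 0.089. Conditional survival from age 3 to x is l_x / l_3.
  x=3: (0.089/0.089) × 229 = 229.0000
  x=4: (0.026/0.089) × 287 = 83.8427
  x=5: (0.008/0.089) × 243 = 21.8427
Sum = 229.0000 + 83.8427 + 21.8427 = 334.6854

334.69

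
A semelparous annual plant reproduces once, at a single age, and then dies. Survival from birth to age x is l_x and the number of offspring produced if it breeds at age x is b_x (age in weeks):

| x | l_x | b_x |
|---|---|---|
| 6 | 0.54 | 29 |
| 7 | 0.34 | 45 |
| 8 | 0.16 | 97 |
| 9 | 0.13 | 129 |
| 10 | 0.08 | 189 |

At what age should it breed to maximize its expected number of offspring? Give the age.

Expected offspring if breeding at age x = l_x × b_x:
  age 6: 0.54 × 29 = 15.660
  age 7: 0.34 × 45 = 15.300
  age 8: 0.16 × 97 = 15.520
  age 9: 0.13 × 129 = 16.770
  age 10: 0.08 × 189 = 15.120
Maximum at age 9 (16.770).

9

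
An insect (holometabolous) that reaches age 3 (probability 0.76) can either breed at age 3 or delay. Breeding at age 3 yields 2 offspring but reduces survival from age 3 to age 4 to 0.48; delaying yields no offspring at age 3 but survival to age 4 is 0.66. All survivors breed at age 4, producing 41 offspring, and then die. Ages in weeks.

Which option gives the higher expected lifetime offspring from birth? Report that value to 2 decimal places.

breed at age 3: R₀ = 0.76 × (2 + 0.48 × 41) = 0.76 × 21.6800 = 16.4768
delay to age 4: R₀ = 0.76 × (0.66 × 41) = 0.76 × 27.0600 = 20.5656
Higher: delay to age 4 (20.5656).

20.57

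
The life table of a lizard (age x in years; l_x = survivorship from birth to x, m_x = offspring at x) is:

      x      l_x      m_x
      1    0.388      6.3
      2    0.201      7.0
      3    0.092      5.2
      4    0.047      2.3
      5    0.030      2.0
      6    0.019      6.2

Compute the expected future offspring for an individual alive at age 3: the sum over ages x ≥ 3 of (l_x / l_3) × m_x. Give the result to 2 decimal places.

8.31

l_3 = 0.092. Conditional survival from age 3 to x is l_x / l_3.
  x=3: (0.092/0.092) × 5.2 = 5.2000
  x=4: (0.047/0.092) × 2.3 = 1.1750
  x=5: (0.030/0.092) × 2.0 = 0.6522
  x=6: (0.019/0.092) × 6.2 = 1.2804
Sum = 5.2000 + 1.1750 + 0.6522 + 1.2804 = 8.3076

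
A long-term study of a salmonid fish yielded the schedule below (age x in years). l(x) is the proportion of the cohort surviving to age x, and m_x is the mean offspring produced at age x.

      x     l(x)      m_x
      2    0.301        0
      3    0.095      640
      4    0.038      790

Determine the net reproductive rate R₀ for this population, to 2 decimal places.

90.82

R₀ = Σ l(x) m_x:
  age 2: 0.301 × 0 = 0.0000
  age 3: 0.095 × 640 = 60.8000
  age 4: 0.038 × 790 = 30.0200
R₀ = 0.0000 + 60.8000 + 30.0200 = 90.8200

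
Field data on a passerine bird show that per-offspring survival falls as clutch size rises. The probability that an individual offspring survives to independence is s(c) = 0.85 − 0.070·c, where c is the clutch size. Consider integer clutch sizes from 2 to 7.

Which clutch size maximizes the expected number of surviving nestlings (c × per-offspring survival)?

6

Expected surviving nestlings = c × s(c):
  c=2: 2 × 0.710 = 1.420
  c=3: 3 × 0.640 = 1.920
  c=4: 4 × 0.570 = 2.280
  c=5: 5 × 0.500 = 2.500
  c=6: 6 × 0.430 = 2.580
  c=7: 7 × 0.360 = 2.520
Maximum at c = 6 (2.580 surviving nestlings).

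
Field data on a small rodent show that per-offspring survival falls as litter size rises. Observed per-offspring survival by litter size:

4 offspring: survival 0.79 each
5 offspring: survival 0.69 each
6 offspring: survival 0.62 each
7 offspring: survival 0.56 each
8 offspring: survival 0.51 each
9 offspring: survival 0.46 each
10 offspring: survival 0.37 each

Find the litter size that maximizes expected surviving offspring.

9

Expected surviving offspring = c × s(c):
  c=4: 4 × 0.79 = 3.160
  c=5: 5 × 0.69 = 3.450
  c=6: 6 × 0.62 = 3.720
  c=7: 7 × 0.56 = 3.920
  c=8: 8 × 0.51 = 4.080
  c=9: 9 × 0.46 = 4.140
  c=10: 10 × 0.37 = 3.700
Maximum at c = 9 (4.140 surviving offspring).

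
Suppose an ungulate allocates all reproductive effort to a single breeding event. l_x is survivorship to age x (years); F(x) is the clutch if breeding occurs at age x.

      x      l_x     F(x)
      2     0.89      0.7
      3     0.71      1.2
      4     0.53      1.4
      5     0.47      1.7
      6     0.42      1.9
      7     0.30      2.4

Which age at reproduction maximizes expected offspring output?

3

Expected offspring if breeding at age x = l_x × F(x):
  age 2: 0.89 × 0.7 = 0.623
  age 3: 0.71 × 1.2 = 0.852
  age 4: 0.53 × 1.4 = 0.742
  age 5: 0.47 × 1.7 = 0.799
  age 6: 0.42 × 1.9 = 0.798
  age 7: 0.30 × 2.4 = 0.720
Maximum at age 3 (0.852).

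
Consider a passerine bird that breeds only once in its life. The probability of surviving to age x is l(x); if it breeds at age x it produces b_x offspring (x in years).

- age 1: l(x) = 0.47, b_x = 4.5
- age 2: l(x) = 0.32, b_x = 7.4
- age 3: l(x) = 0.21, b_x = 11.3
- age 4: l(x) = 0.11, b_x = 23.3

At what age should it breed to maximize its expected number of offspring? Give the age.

4

Expected offspring if breeding at age x = l(x) × b_x:
  age 1: 0.47 × 4.5 = 2.115
  age 2: 0.32 × 7.4 = 2.368
  age 3: 0.21 × 11.3 = 2.373
  age 4: 0.11 × 23.3 = 2.563
Maximum at age 4 (2.563).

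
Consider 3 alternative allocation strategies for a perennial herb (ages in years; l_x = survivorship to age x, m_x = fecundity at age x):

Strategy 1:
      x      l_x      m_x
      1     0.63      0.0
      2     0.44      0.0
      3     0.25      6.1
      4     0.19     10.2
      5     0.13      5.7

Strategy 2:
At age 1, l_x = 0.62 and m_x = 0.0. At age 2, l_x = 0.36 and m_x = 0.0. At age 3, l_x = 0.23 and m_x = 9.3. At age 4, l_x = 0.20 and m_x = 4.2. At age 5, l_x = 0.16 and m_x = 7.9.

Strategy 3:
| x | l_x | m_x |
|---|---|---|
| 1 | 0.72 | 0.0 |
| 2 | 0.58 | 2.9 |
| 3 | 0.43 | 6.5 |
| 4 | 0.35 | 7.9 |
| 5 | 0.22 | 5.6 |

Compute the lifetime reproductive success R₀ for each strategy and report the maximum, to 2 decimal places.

8.47

Strategy 1: R₀ = 0.63×0.0 + 0.44×0.0 + 0.25×6.1 + 0.19×10.2 + 0.13×5.7 = 4.2040
Strategy 2: R₀ = 0.62×0.0 + 0.36×0.0 + 0.23×9.3 + 0.20×4.2 + 0.16×7.9 = 4.2430
Strategy 3: R₀ = 0.72×0.0 + 0.58×2.9 + 0.43×6.5 + 0.35×7.9 + 0.22×5.6 = 8.4740
Highest R₀: strategy 3 with 8.4740.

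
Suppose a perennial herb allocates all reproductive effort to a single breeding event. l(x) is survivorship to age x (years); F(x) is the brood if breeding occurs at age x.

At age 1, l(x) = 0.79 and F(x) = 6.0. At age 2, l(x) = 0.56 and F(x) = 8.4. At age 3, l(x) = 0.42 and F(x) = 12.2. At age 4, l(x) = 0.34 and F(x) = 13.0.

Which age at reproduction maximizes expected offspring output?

Expected offspring if breeding at age x = l(x) × F(x):
  age 1: 0.79 × 6.0 = 4.740
  age 2: 0.56 × 8.4 = 4.704
  age 3: 0.42 × 12.2 = 5.124
  age 4: 0.34 × 13.0 = 4.420
Maximum at age 3 (5.124).

3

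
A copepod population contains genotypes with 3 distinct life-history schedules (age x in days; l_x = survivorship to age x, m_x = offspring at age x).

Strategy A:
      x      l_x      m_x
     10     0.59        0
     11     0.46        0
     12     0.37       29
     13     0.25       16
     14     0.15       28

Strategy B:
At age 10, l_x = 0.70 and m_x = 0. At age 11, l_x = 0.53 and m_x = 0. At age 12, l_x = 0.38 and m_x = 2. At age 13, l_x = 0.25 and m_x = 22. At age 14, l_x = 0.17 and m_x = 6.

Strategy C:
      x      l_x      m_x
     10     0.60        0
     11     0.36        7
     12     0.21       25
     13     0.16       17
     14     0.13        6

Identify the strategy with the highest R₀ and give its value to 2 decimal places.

18.93

Strategy A: R₀ = 0.59×0 + 0.46×0 + 0.37×29 + 0.25×16 + 0.15×28 = 18.9300
Strategy B: R₀ = 0.70×0 + 0.53×0 + 0.38×2 + 0.25×22 + 0.17×6 = 7.2800
Strategy C: R₀ = 0.60×0 + 0.36×7 + 0.21×25 + 0.16×17 + 0.13×6 = 11.2700
Highest R₀: strategy A with 18.9300.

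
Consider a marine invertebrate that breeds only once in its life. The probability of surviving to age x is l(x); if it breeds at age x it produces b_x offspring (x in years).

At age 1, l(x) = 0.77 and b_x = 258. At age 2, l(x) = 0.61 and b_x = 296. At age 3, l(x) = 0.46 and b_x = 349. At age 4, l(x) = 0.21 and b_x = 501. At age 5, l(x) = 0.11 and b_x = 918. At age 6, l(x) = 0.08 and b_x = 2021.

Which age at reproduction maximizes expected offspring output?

Expected offspring if breeding at age x = l(x) × b_x:
  age 1: 0.77 × 258 = 198.660
  age 2: 0.61 × 296 = 180.560
  age 3: 0.46 × 349 = 160.540
  age 4: 0.21 × 501 = 105.210
  age 5: 0.11 × 918 = 100.980
  age 6: 0.08 × 2021 = 161.680
Maximum at age 1 (198.660).

1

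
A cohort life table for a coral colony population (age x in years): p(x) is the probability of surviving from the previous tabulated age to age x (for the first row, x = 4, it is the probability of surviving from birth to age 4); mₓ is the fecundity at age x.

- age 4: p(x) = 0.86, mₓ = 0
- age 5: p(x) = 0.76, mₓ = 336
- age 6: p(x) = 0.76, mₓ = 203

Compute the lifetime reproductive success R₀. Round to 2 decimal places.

320.45

Survivorship from birth: l_x = p_4·p_5·…·p_x.
  l_4 = 0.86000
  l_5 = 0.65360
  l_6 = 0.49674
R₀ = Σ l_x mₓ:
  age 4: 0.86000 × 0 = 0.0000
  age 5: 0.65360 × 336 = 219.6096
  age 6: 0.49674 × 203 = 100.8382
R₀ = 0.0000 + 219.6096 + 100.8382 = 320.4478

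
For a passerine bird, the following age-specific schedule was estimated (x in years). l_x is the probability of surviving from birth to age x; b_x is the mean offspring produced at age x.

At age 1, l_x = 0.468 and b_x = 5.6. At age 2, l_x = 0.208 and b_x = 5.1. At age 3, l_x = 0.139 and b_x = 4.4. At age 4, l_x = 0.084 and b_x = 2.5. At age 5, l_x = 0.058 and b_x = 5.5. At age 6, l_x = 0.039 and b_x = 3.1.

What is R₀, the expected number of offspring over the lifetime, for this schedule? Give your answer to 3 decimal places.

R₀ = Σ l_x b_x:
  age 1: 0.468 × 5.6 = 2.6208
  age 2: 0.208 × 5.1 = 1.0608
  age 3: 0.139 × 4.4 = 0.6116
  age 4: 0.084 × 2.5 = 0.2100
  age 5: 0.058 × 5.5 = 0.3190
  age 6: 0.039 × 3.1 = 0.1209
R₀ = 2.6208 + 1.0608 + 0.6116 + 0.2100 + 0.3190 + 0.1209 = 4.9431

4.943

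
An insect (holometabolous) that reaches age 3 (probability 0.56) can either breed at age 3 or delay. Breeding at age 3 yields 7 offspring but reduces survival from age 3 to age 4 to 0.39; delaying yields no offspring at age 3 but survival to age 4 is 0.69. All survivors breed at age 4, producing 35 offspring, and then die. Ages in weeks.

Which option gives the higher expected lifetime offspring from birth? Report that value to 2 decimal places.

breed at age 3: R₀ = 0.56 × (7 + 0.39 × 35) = 0.56 × 20.6500 = 11.5640
delay to age 4: R₀ = 0.56 × (0.69 × 35) = 0.56 × 24.1500 = 13.5240
Higher: delay to age 4 (13.5240).

13.52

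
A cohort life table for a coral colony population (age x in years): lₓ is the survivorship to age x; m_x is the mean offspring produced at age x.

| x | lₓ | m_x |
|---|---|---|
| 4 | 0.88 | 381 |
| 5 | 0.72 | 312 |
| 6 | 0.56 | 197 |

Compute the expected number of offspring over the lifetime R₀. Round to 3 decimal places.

670.240

R₀ = Σ lₓ m_x:
  age 4: 0.88 × 381 = 335.2800
  age 5: 0.72 × 312 = 224.6400
  age 6: 0.56 × 197 = 110.3200
R₀ = 335.2800 + 224.6400 + 110.3200 = 670.2400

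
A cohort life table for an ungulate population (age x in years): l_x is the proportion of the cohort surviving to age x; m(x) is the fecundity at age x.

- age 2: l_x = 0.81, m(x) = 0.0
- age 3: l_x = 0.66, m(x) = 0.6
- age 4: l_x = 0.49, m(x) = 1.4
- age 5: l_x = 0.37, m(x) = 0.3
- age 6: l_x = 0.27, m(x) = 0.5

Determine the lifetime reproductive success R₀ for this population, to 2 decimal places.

R₀ = Σ l_x m(x):
  age 2: 0.81 × 0.0 = 0.0000
  age 3: 0.66 × 0.6 = 0.3960
  age 4: 0.49 × 1.4 = 0.6860
  age 5: 0.37 × 0.3 = 0.1110
  age 6: 0.27 × 0.5 = 0.1350
R₀ = 0.0000 + 0.3960 + 0.6860 + 0.1110 + 0.1350 = 1.3280

1.33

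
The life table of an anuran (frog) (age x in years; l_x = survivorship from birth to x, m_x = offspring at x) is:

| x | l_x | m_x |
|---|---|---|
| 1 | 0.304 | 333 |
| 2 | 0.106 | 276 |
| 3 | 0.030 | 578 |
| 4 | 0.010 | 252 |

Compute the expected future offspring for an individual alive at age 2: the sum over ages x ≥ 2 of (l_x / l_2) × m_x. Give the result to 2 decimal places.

463.36

l_2 = 0.106. Conditional survival from age 2 to x is l_x / l_2.
  x=2: (0.106/0.106) × 276 = 276.0000
  x=3: (0.030/0.106) × 578 = 163.5849
  x=4: (0.010/0.106) × 252 = 23.7736
Sum = 276.0000 + 163.5849 + 23.7736 = 463.3585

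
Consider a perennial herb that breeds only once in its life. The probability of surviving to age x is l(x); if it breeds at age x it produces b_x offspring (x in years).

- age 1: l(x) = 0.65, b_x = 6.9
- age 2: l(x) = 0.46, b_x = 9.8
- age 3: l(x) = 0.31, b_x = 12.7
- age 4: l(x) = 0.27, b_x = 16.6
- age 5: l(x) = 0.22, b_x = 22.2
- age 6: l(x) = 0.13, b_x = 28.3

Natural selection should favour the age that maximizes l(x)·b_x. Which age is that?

Expected offspring if breeding at age x = l(x) × b_x:
  age 1: 0.65 × 6.9 = 4.485
  age 2: 0.46 × 9.8 = 4.508
  age 3: 0.31 × 12.7 = 3.937
  age 4: 0.27 × 16.6 = 4.482
  age 5: 0.22 × 22.2 = 4.884
  age 6: 0.13 × 28.3 = 3.679
Maximum at age 5 (4.884).

5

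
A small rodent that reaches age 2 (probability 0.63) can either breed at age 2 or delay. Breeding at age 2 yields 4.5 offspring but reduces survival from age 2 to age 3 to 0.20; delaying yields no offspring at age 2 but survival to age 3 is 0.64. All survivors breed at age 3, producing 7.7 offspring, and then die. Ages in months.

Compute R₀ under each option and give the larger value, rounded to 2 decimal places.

3.81

breed at age 2: R₀ = 0.63 × (4.5 + 0.20 × 7.7) = 0.63 × 6.0400 = 3.8052
delay to age 3: R₀ = 0.63 × (0.64 × 7.7) = 0.63 × 4.9280 = 3.1046
Higher: breed at age 2 (3.8052).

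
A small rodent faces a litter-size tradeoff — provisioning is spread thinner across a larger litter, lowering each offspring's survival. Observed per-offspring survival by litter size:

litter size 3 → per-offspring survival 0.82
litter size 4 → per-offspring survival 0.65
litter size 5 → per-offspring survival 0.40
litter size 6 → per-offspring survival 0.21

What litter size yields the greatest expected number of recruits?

4

Expected recruits = c × s(c):
  c=3: 3 × 0.82 = 2.460
  c=4: 4 × 0.65 = 2.600
  c=5: 5 × 0.40 = 2.000
  c=6: 6 × 0.21 = 1.260
Maximum at c = 4 (2.600 recruits).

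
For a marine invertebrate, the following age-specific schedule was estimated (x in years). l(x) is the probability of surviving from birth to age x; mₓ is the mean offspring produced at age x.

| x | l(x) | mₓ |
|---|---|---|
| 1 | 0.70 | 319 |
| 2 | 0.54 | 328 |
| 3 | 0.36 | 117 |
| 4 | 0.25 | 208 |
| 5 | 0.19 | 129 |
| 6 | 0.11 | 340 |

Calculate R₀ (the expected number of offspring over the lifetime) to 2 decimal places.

R₀ = Σ l(x) mₓ:
  age 1: 0.70 × 319 = 223.3000
  age 2: 0.54 × 328 = 177.1200
  age 3: 0.36 × 117 = 42.1200
  age 4: 0.25 × 208 = 52.0000
  age 5: 0.19 × 129 = 24.5100
  age 6: 0.11 × 340 = 37.4000
R₀ = 223.3000 + 177.1200 + 42.1200 + 52.0000 + 24.5100 + 37.4000 = 556.4500

556.45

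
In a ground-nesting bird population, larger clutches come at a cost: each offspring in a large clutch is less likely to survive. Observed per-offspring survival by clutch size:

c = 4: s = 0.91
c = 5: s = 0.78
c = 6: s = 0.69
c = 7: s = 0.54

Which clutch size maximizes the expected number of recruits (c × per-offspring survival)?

Expected recruits = c × s(c):
  c=4: 4 × 0.91 = 3.640
  c=5: 5 × 0.78 = 3.900
  c=6: 6 × 0.69 = 4.140
  c=7: 7 × 0.54 = 3.780
Maximum at c = 6 (4.140 recruits).

6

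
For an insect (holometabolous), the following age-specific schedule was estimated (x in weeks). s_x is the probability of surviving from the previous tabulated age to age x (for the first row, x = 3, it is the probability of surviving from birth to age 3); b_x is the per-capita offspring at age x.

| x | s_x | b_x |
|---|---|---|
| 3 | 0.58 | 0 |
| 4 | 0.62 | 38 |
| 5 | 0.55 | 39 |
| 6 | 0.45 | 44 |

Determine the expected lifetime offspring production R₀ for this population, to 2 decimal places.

25.29

Survivorship from birth: l_x = s_3·s_4·…·s_x.
  l_3 = 0.58000
  l_4 = 0.35960
  l_5 = 0.19778
  l_6 = 0.08900
R₀ = Σ l_x b_x:
  age 3: 0.58000 × 0 = 0.0000
  age 4: 0.35960 × 38 = 13.6648
  age 5: 0.19778 × 39 = 7.7134
  age 6: 0.08900 × 44 = 3.9160
R₀ = 0.0000 + 13.6648 + 7.7134 + 3.9160 = 25.2942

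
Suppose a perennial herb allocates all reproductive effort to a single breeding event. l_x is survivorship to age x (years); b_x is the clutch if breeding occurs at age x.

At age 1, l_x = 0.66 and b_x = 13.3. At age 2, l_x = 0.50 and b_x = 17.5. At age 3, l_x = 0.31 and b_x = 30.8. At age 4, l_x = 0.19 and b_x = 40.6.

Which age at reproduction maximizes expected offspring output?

3

Expected offspring if breeding at age x = l_x × b_x:
  age 1: 0.66 × 13.3 = 8.778
  age 2: 0.50 × 17.5 = 8.750
  age 3: 0.31 × 30.8 = 9.548
  age 4: 0.19 × 40.6 = 7.714
Maximum at age 3 (9.548).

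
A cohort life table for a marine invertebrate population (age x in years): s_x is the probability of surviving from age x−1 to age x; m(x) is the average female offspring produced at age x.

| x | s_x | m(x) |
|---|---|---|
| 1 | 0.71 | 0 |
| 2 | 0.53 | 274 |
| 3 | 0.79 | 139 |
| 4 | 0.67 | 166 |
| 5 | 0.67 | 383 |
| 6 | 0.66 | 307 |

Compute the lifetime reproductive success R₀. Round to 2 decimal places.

255.64

Survivorship from birth: l_x = s_1·s_2·…·s_x.
  l_1 = 0.71000
  l_2 = 0.37630
  l_3 = 0.29728
  l_4 = 0.19918
  l_5 = 0.13345
  l_6 = 0.08808
R₀ = Σ l_x m(x):
  age 1: 0.71000 × 0 = 0.0000
  age 2: 0.37630 × 274 = 103.1062
  age 3: 0.29728 × 139 = 41.3219
  age 4: 0.19918 × 166 = 33.0639
  age 5: 0.13345 × 383 = 51.1114
  age 6: 0.08808 × 307 = 27.0406
R₀ = 0.0000 + 103.1062 + 41.3219 + 33.0639 + 51.1114 + 27.0406 = 255.6439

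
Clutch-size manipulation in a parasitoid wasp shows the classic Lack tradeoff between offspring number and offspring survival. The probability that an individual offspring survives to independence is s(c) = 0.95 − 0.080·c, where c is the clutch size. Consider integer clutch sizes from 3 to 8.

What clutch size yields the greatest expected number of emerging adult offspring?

Expected emerging adult offspring = c × s(c):
  c=3: 3 × 0.710 = 2.130
  c=4: 4 × 0.630 = 2.520
  c=5: 5 × 0.550 = 2.750
  c=6: 6 × 0.470 = 2.820
  c=7: 7 × 0.390 = 2.730
  c=8: 8 × 0.310 = 2.480
Maximum at c = 6 (2.820 emerging adult offspring).

6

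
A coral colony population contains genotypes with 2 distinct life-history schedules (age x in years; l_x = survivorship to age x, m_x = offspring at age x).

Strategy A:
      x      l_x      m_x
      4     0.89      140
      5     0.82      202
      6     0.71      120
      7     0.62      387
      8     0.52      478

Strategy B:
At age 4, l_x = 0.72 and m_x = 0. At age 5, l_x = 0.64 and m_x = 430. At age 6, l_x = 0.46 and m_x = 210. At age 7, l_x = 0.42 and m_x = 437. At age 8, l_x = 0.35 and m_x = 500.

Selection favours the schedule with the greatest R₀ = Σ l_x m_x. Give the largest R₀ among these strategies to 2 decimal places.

863.94

Strategy A: R₀ = 0.89×140 + 0.82×202 + 0.71×120 + 0.62×387 + 0.52×478 = 863.9400
Strategy B: R₀ = 0.72×0 + 0.64×430 + 0.46×210 + 0.42×437 + 0.35×500 = 730.3400
Highest R₀: strategy A with 863.9400.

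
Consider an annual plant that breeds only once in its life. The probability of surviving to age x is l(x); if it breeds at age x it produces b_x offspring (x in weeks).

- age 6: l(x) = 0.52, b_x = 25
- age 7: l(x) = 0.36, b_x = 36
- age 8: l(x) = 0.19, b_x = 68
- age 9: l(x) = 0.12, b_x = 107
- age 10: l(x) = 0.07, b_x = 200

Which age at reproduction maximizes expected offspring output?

10

Expected offspring if breeding at age x = l(x) × b_x:
  age 6: 0.52 × 25 = 13.000
  age 7: 0.36 × 36 = 12.960
  age 8: 0.19 × 68 = 12.920
  age 9: 0.12 × 107 = 12.840
  age 10: 0.07 × 200 = 14.000
Maximum at age 10 (14.000).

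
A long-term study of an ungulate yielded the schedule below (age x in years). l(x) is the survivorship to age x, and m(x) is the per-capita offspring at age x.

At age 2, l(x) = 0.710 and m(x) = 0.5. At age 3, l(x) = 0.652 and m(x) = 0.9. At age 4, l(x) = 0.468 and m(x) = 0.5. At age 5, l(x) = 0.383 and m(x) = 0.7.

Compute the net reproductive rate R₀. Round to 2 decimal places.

R₀ = Σ l(x) m(x):
  age 2: 0.710 × 0.5 = 0.3550
  age 3: 0.652 × 0.9 = 0.5868
  age 4: 0.468 × 0.5 = 0.2340
  age 5: 0.383 × 0.7 = 0.2681
R₀ = 0.3550 + 0.5868 + 0.2340 + 0.2681 = 1.4439

1.44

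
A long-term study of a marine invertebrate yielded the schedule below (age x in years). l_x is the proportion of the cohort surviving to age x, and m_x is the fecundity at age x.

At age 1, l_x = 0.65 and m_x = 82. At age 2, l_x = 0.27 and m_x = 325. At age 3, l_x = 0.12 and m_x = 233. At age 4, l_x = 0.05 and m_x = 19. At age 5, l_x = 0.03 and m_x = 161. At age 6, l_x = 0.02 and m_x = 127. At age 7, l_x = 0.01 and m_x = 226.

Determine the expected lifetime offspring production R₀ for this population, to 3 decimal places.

179.590

R₀ = Σ l_x m_x:
  age 1: 0.65 × 82 = 53.3000
  age 2: 0.27 × 325 = 87.7500
  age 3: 0.12 × 233 = 27.9600
  age 4: 0.05 × 19 = 0.9500
  age 5: 0.03 × 161 = 4.8300
  age 6: 0.02 × 127 = 2.5400
  age 7: 0.01 × 226 = 2.2600
R₀ = 53.3000 + 87.7500 + 27.9600 + 0.9500 + 4.8300 + 2.5400 + 2.2600 = 179.5900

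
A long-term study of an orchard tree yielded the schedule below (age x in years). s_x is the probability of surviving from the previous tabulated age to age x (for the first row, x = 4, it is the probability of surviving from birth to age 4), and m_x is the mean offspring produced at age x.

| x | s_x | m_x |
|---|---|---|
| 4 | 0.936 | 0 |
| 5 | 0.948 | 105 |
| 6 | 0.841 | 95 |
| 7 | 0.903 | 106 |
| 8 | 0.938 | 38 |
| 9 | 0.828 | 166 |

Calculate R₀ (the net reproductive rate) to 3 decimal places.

346.388

Survivorship from birth: l_x = s_4·s_5·…·s_x.
  l_4 = 0.93600
  l_5 = 0.88733
  l_6 = 0.74624
  l_7 = 0.67386
  l_8 = 0.63208
  l_9 = 0.52336
R₀ = Σ l_x m_x:
  age 4: 0.93600 × 0 = 0.0000
  age 5: 0.88733 × 105 = 93.1696
  age 6: 0.74624 × 95 = 70.8928
  age 7: 0.67386 × 106 = 71.4292
  age 8: 0.63208 × 38 = 24.0190
  age 9: 0.52336 × 166 = 86.8778
R₀ = 0.0000 + 93.1696 + 70.8928 + 71.4292 + 24.0190 + 86.8778 = 346.3884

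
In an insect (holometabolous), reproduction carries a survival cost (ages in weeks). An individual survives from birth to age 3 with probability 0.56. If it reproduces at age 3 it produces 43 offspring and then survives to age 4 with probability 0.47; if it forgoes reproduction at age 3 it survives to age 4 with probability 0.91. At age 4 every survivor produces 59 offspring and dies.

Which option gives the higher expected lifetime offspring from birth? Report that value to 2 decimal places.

39.61

breed at age 3: R₀ = 0.56 × (43 + 0.47 × 59) = 0.56 × 70.7300 = 39.6088
delay to age 4: R₀ = 0.56 × (0.91 × 59) = 0.56 × 53.6900 = 30.0664
Higher: breed at age 3 (39.6088).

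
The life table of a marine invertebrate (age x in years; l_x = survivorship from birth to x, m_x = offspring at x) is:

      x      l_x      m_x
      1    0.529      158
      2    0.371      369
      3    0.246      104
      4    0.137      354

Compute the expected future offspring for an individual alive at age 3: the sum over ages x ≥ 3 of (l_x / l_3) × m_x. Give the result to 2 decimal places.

301.15

l_3 = 0.246. Conditional survival from age 3 to x is l_x / l_3.
  x=3: (0.246/0.246) × 104 = 104.0000
  x=4: (0.137/0.246) × 354 = 197.1463
Sum = 104.0000 + 197.1463 = 301.1463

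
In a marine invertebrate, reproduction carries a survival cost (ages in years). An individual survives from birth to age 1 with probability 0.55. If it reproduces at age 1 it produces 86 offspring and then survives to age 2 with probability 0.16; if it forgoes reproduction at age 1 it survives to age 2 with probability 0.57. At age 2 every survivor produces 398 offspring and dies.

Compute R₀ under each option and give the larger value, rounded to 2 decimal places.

breed at age 1: R₀ = 0.55 × (86 + 0.16 × 398) = 0.55 × 149.6800 = 82.3240
delay to age 2: R₀ = 0.55 × (0.57 × 398) = 0.55 × 226.8600 = 124.7730
Higher: delay to age 2 (124.7730).

124.77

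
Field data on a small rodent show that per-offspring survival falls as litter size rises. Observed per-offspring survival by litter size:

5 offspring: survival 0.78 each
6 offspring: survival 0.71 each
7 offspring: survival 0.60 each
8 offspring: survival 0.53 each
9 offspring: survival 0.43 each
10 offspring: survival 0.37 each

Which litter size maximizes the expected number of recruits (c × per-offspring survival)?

6

Expected recruits = c × s(c):
  c=5: 5 × 0.78 = 3.900
  c=6: 6 × 0.71 = 4.260
  c=7: 7 × 0.60 = 4.200
  c=8: 8 × 0.53 = 4.240
  c=9: 9 × 0.43 = 3.870
  c=10: 10 × 0.37 = 3.700
Maximum at c = 6 (4.260 recruits).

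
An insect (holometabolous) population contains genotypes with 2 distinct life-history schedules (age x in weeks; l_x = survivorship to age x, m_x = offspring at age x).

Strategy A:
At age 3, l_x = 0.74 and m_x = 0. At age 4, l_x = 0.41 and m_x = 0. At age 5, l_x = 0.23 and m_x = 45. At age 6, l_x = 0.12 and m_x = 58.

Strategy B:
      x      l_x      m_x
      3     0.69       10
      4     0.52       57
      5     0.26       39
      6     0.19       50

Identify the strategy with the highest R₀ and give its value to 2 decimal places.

Strategy A: R₀ = 0.74×0 + 0.41×0 + 0.23×45 + 0.12×58 = 17.3100
Strategy B: R₀ = 0.69×10 + 0.52×57 + 0.26×39 + 0.19×50 = 56.1800
Highest R₀: strategy B with 56.1800.

56.18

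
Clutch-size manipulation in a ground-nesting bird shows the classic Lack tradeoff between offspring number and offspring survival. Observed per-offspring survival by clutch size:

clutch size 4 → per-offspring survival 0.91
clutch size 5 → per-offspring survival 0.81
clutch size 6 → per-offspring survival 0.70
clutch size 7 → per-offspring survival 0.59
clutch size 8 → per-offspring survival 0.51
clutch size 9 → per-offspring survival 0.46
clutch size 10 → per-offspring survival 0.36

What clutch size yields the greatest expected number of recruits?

Expected recruits = c × s(c):
  c=4: 4 × 0.91 = 3.640
  c=5: 5 × 0.81 = 4.050
  c=6: 6 × 0.70 = 4.200
  c=7: 7 × 0.59 = 4.130
  c=8: 8 × 0.51 = 4.080
  c=9: 9 × 0.46 = 4.140
  c=10: 10 × 0.36 = 3.600
Maximum at c = 6 (4.200 recruits).

6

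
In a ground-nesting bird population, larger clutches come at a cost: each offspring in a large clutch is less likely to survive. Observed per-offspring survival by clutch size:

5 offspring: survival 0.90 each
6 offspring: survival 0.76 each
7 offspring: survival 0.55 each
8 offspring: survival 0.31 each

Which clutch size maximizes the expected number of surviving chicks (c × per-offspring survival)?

Expected surviving chicks = c × s(c):
  c=5: 5 × 0.90 = 4.500
  c=6: 6 × 0.76 = 4.560
  c=7: 7 × 0.55 = 3.850
  c=8: 8 × 0.31 = 2.480
Maximum at c = 6 (4.560 surviving chicks).

6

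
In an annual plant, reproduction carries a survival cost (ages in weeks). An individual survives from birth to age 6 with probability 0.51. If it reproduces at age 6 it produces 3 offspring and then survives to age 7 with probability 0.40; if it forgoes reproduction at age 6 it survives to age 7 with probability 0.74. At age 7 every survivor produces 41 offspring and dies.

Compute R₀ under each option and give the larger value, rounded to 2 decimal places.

15.47

breed at age 6: R₀ = 0.51 × (3 + 0.40 × 41) = 0.51 × 19.4000 = 9.8940
delay to age 7: R₀ = 0.51 × (0.74 × 41) = 0.51 × 30.3400 = 15.4734
Higher: delay to age 7 (15.4734).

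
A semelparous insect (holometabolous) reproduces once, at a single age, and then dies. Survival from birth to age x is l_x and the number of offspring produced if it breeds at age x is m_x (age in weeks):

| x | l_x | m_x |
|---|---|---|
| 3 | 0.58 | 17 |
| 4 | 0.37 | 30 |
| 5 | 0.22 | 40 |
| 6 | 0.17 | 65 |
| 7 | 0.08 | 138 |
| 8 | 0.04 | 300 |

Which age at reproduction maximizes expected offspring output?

Expected offspring if breeding at age x = l_x × m_x:
  age 3: 0.58 × 17 = 9.860
  age 4: 0.37 × 30 = 11.100
  age 5: 0.22 × 40 = 8.800
  age 6: 0.17 × 65 = 11.050
  age 7: 0.08 × 138 = 11.040
  age 8: 0.04 × 300 = 12.000
Maximum at age 8 (12.000).

8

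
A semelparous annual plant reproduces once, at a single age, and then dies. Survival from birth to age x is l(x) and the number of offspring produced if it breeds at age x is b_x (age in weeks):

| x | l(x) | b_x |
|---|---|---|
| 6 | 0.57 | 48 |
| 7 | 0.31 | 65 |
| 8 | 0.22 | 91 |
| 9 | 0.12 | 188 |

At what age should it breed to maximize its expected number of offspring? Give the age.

Expected offspring if breeding at age x = l(x) × b_x:
  age 6: 0.57 × 48 = 27.360
  age 7: 0.31 × 65 = 20.150
  age 8: 0.22 × 91 = 20.020
  age 9: 0.12 × 188 = 22.560
Maximum at age 6 (27.360).

6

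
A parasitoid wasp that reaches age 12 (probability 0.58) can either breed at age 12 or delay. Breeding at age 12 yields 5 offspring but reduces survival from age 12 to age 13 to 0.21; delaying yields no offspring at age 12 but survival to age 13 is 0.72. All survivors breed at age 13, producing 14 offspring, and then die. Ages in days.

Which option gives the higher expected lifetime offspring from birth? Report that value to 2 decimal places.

5.85

breed at age 12: R₀ = 0.58 × (5 + 0.21 × 14) = 0.58 × 7.9400 = 4.6052
delay to age 13: R₀ = 0.58 × (0.72 × 14) = 0.58 × 10.0800 = 5.8464
Higher: delay to age 13 (5.8464).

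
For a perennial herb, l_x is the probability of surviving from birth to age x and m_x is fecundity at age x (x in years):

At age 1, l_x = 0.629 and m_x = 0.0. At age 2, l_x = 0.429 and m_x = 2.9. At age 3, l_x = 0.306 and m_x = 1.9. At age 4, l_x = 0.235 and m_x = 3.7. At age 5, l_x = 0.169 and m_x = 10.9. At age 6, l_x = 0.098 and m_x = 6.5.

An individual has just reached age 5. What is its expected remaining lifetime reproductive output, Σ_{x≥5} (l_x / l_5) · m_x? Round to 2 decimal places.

14.67

l_5 = 0.169. Conditional survival from age 5 to x is l_x / l_5.
  x=5: (0.169/0.169) × 10.9 = 10.9000
  x=6: (0.098/0.169) × 6.5 = 3.7692
Sum = 10.9000 + 3.7692 = 14.6692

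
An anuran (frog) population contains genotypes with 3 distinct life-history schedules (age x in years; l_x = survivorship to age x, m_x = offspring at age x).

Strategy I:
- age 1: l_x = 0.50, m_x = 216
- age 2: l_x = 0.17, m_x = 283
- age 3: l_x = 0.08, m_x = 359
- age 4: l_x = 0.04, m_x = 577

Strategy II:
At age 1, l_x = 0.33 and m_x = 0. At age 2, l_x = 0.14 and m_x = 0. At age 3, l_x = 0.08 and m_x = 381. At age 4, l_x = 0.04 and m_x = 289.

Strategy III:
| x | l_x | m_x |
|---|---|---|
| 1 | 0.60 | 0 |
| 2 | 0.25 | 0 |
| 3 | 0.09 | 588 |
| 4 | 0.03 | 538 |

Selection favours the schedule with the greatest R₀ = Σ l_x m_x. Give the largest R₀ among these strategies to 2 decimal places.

207.91

Strategy I: R₀ = 0.50×216 + 0.17×283 + 0.08×359 + 0.04×577 = 207.9100
Strategy II: R₀ = 0.33×0 + 0.14×0 + 0.08×381 + 0.04×289 = 42.0400
Strategy III: R₀ = 0.60×0 + 0.25×0 + 0.09×588 + 0.03×538 = 69.0600
Highest R₀: strategy I with 207.9100.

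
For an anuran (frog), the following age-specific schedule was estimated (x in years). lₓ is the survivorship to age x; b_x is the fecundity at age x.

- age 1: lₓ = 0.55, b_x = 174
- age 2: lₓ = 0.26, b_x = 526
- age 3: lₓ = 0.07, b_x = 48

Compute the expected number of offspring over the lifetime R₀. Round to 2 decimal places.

235.82

R₀ = Σ lₓ b_x:
  age 1: 0.55 × 174 = 95.7000
  age 2: 0.26 × 526 = 136.7600
  age 3: 0.07 × 48 = 3.3600
R₀ = 95.7000 + 136.7600 + 3.3600 = 235.8200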